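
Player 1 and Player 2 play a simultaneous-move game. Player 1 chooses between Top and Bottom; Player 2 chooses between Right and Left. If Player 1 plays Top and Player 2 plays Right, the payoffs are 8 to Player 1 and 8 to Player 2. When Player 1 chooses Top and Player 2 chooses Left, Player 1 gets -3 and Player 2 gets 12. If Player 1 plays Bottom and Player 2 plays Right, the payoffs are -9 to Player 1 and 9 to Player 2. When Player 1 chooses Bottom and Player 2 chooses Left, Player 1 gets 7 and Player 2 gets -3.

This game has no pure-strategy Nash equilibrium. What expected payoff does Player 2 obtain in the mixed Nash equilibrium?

33/4

Player 1's mix must leave Player 2 indifferent between Right and Left.
  Player 2's payoff from Right: p·8 + (1−p)·9 = -p + 9
  Player 2's payoff from Left: p·12 + (1−p)·(-3) = 15p - 3
  -p + 9 = 15p - 3  ⇒  -16p = -12  ⇒  p = 3/4.
At equilibrium Player 2 is indifferent across columns, so Player 2's payoff equals the payoff from Right: (3/4)·8 + (1/4)·9 = 33/4.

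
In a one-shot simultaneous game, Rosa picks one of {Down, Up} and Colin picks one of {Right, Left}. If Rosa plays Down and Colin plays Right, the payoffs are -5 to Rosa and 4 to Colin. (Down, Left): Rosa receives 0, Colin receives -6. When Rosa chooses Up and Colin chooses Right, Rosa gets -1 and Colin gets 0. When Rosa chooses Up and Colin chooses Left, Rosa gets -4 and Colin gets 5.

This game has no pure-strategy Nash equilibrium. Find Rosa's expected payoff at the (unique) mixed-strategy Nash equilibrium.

For Rosa to be willing to mix, Rosa must be indifferent between Down and Up, which pins down Colin's mix.
  Rosa's expected payoff from Down: q·(-5) + (1−q)·0 = -5q
  Rosa's expected payoff from Up: q·(-1) + (1−q)·(-4) = 3q - 4
  -5q = 3q - 4  ⇒  -8q = -4  ⇒  q = 1/2.
At equilibrium Rosa is indifferent across rows, so Rosa's payoff equals the payoff from Down: (1/2)·(-5) + (1/2)·0 = -5/2.

-5/2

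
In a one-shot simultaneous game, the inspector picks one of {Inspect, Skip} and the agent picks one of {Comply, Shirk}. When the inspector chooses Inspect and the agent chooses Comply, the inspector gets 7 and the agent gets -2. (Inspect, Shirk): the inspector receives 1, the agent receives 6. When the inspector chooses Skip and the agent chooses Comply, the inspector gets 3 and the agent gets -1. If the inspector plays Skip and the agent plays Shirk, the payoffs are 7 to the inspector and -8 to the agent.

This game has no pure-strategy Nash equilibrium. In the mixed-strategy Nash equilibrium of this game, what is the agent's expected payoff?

-22/15

For the agent to be willing to mix, the agent must be indifferent between Comply and Shirk, which pins down the inspector's mix.
  the agent's payoff to Comply: p·(-2) + (1−p)·(-1) = -p - 1
  the agent's payoff to Shirk: p·6 + (1−p)·(-8) = 14p - 8
  -p - 1 = 14p - 8  ⇒  -15p = -7  ⇒  p = 7/15.
At equilibrium the agent is indifferent across columns, so the agent's payoff equals the payoff from Comply: (7/15)·(-2) + (8/15)·(-1) = -22/15.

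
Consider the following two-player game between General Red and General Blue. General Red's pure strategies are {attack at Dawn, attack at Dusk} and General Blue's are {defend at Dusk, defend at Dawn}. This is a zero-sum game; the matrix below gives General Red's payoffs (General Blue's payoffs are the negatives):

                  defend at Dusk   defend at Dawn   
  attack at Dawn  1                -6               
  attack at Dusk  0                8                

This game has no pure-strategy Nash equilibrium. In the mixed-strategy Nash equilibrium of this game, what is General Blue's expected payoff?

-8/15

Set General Blue's expected payoff from defend at Dusk equal to that from defend at Dawn:
  General Blue's payoff from defend at Dusk: p·(-1) + (1−p)·0 = -p
  General Blue's payoff from defend at Dawn: p·6 + (1−p)·(-8) = 14p - 8
  -p = 14p - 8  ⇒  -15p = -8  ⇒  p = 8/15.
At equilibrium General Blue is indifferent across columns, so General Blue's payoff equals the payoff from defend at Dusk: (8/15)·(-1) + (7/15)·0 = -8/15.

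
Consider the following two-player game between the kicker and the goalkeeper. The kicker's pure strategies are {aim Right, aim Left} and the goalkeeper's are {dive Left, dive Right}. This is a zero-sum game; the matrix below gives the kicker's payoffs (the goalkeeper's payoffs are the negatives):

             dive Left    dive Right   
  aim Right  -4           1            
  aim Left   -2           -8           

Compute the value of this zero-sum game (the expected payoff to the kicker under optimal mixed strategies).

For the kicker to be willing to mix, the kicker must be indifferent between aim Right and aim Left, which pins down the goalkeeper's mix.
  the kicker's payoff from aim Right: q·(-4) + (1−q)·1 = -5q + 1
  the kicker's payoff from aim Left: q·(-2) + (1−q)·(-8) = 6q - 8
  -5q + 1 = 6q - 8  ⇒  -11q = -9  ⇒  q = 9/11.
The value is the kicker's expected payoff against this mix (using aim Right): (9/11)·(-4) + (2/11)·1 = -34/11.

v = -34/11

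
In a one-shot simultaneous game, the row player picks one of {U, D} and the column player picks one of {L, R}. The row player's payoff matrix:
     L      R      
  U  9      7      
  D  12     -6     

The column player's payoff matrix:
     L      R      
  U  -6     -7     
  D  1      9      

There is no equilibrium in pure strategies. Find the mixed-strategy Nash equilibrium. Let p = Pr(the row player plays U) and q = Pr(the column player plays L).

p = 8/9, q = 13/16

The row player's mix must leave the column player indifferent between L and R.
  the column player's payoff to L: p·(-6) + (1−p)·1 = -7p + 1
  the column player's payoff to R: p·(-7) + (1−p)·9 = -16p + 9
  -7p + 1 = -16p + 9  ⇒  9p = 8  ⇒  p = 8/9.
Set the row player's expected payoff from U equal to that from D:
  the row player's payoff to U: q·9 + (1−q)·7 = 2q + 7
  the row player's payoff to D: q·12 + (1−q)·(-6) = 18q - 6
  2q + 7 = 18q - 6  ⇒  -16q = -13  ⇒  q = 13/16.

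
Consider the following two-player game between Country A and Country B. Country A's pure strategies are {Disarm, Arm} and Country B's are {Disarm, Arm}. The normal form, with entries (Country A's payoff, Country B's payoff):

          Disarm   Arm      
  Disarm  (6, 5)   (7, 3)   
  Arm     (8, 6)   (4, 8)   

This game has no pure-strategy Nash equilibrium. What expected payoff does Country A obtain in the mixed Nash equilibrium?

32/5

In a mixed equilibrium Country A is indifferent between Disarm and Arm; this condition fixes q.
  Country A's payoff to Disarm: q·6 + (1−q)·7 = -q + 7
  Country A's payoff to Arm: q·8 + (1−q)·4 = 4q + 4
  -q + 7 = 4q + 4  ⇒  -5q = -3  ⇒  q = 3/5.
At equilibrium Country A is indifferent across rows, so Country A's payoff equals the payoff from Disarm: (3/5)·6 + (2/5)·7 = 32/5.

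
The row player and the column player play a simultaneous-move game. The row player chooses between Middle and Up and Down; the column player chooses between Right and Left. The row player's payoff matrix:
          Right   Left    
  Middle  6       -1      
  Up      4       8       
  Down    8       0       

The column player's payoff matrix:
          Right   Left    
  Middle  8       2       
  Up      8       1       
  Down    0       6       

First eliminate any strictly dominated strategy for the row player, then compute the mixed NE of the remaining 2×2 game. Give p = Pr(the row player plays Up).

p = 6/13

The row player's strategy Middle is strictly dominated by Down: 8 > 6 and 0 > -1. Eliminate Middle.
In a mixed equilibrium the column player is indifferent between Right and Left; this condition fixes p.
  the column player's payoff to Right: p·8 + (1−p)·0 = 8p
  the column player's payoff to Left: p·1 + (1−p)·6 = -5p + 6
  8p = -5p + 6  ⇒  13p = 6  ⇒  p = 6/13.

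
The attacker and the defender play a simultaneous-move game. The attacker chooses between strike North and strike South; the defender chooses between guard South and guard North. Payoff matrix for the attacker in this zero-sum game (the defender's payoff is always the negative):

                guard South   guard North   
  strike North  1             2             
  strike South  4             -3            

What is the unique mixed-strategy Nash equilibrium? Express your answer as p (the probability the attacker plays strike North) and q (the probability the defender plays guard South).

The attacker's mix must leave the defender indifferent between guard South and guard North.
  the defender's expected payoff from guard South: p·(-1) + (1−p)·(-4) = 3p - 4
  the defender's expected payoff from guard North: p·(-2) + (1−p)·3 = -5p + 3
  3p - 4 = -5p + 3  ⇒  8p = 7  ⇒  p = 7/8.
Set the attacker's expected payoff from strike North equal to that from strike South:
  the attacker's payoff to strike North: q·1 + (1−q)·2 = -q + 2
  the attacker's payoff to strike South: q·4 + (1−q)·(-3) = 7q - 3
  -q + 2 = 7q - 3  ⇒  -8q = -5  ⇒  q = 5/8.

p = 7/8, q = 5/8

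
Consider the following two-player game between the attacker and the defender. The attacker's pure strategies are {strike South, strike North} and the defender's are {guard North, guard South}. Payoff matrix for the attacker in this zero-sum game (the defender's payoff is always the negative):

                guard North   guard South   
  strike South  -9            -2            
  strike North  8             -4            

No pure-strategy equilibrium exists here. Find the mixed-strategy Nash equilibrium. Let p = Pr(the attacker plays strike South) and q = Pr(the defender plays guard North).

p = 12/19, q = 2/19

Set the defender's expected payoff from guard North equal to that from guard South:
  the defender's expected payoff from guard North: p·9 + (1−p)·(-8) = 17p - 8
  the defender's expected payoff from guard South: p·2 + (1−p)·4 = -2p + 4
  17p - 8 = -2p + 4  ⇒  19p = 12  ⇒  p = 12/19.
Set the attacker's expected payoff from strike South equal to that from strike North:
  the attacker's payoff to strike South: q·(-9) + (1−q)·(-2) = -7q - 2
  the attacker's payoff to strike North: q·8 + (1−q)·(-4) = 12q - 4
  -7q - 2 = 12q - 4  ⇒  -19q = -2  ⇒  q = 2/19.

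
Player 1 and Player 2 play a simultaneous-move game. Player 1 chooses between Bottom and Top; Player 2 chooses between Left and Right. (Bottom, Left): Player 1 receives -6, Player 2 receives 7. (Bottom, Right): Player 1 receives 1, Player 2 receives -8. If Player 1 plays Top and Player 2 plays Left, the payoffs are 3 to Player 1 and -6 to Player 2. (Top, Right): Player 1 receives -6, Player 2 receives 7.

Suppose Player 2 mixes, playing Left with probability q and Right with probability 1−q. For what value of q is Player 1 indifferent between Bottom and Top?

For Player 1 to be willing to mix, Player 1 must be indifferent between Bottom and Top, which pins down Player 2's mix.
  Player 1's payoff to Bottom: q·(-6) + (1−q)·1 = -7q + 1
  Player 1's payoff to Top: q·3 + (1−q)·(-6) = 9q - 6
  -7q + 1 = 9q - 6  ⇒  -16q = -7  ⇒  q = 7/16.

q = 7/16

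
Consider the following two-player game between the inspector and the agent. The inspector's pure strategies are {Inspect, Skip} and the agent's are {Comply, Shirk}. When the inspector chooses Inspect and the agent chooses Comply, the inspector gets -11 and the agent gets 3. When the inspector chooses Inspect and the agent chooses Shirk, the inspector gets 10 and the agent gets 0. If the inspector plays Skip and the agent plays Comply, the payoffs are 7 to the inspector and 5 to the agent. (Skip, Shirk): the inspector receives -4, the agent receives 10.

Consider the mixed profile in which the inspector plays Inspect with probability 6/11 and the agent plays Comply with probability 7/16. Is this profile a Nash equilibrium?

Given the inspector's mix p = 6/11, the agent's payoff from Comply is 43/11 but from Shirk is 50/11. The agent strictly prefers Shirk, so the agent would not mix.
So the proposed profile is not a Nash equilibrium.

No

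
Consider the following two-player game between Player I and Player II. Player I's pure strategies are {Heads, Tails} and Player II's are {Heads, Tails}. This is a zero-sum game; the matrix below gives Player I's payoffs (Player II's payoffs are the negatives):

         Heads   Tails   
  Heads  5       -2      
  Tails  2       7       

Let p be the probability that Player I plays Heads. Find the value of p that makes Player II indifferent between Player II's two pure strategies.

p = 5/12

In a mixed equilibrium Player II is indifferent between Heads and Tails; this condition fixes p.
  Player II's expected payoff from Heads: p·(-5) + (1−p)·(-2) = -3p - 2
  Player II's expected payoff from Tails: p·2 + (1−p)·(-7) = 9p - 7
  -3p - 2 = 9p - 7  ⇒  -12p = -5  ⇒  p = 5/12.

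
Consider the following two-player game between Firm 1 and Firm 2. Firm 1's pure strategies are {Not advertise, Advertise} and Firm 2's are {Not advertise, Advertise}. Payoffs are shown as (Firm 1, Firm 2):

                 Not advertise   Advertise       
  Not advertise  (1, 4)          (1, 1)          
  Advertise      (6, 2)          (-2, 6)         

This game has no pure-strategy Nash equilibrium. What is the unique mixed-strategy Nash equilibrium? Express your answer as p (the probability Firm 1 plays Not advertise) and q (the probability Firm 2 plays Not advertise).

Firm 2's indifference between Not advertise and Advertise determines Firm 1's mixing probability p:
  Firm 2's expected payoff from Not advertise: p·4 + (1−p)·2 = 2p + 2
  Firm 2's expected payoff from Advertise: p·1 + (1−p)·6 = -5p + 6
  2p + 2 = -5p + 6  ⇒  7p = 4  ⇒  p = 4/7.
Firm 2's mix must leave Firm 1 indifferent between Not advertise and Advertise.
  Firm 1's expected payoff from Not advertise: q·1 + (1−q)·1 = 1
  Firm 1's expected payoff from Advertise: q·6 + (1−q)·(-2) = 8q - 2
  1 = 8q - 2  ⇒  -8q = -3  ⇒  q = 3/8.

p = 4/7, q = 3/8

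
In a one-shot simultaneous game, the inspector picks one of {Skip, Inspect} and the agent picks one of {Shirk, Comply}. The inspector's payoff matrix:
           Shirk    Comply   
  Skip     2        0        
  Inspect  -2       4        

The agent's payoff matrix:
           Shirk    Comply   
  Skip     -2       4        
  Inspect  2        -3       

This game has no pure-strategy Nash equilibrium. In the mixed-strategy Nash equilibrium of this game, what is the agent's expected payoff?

Set the agent's expected payoff from Shirk equal to that from Comply:
  the agent's expected payoff from Shirk: p·(-2) + (1−p)·2 = -4p + 2
  the agent's expected payoff from Comply: p·4 + (1−p)·(-3) = 7p - 3
  -4p + 2 = 7p - 3  ⇒  -11p = -5  ⇒  p = 5/11.
At equilibrium the agent is indifferent across columns, so the agent's payoff equals the payoff from Shirk: (5/11)·(-2) + (6/11)·2 = 2/11.

2/11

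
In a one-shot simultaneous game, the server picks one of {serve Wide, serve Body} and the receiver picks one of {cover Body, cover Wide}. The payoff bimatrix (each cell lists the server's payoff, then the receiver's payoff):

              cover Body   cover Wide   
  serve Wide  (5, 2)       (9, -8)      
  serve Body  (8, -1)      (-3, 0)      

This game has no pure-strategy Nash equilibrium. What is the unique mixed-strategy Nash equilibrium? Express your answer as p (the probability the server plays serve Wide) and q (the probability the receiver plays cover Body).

p = 1/11, q = 4/5

The receiver's indifference between cover Body and cover Wide determines the server's mixing probability p:
  the receiver's expected payoff from cover Body: p·2 + (1−p)·(-1) = 3p - 1
  the receiver's expected payoff from cover Wide: p·(-8) + (1−p)·0 = -8p
  3p - 1 = -8p  ⇒  11p = 1  ⇒  p = 1/11.
For the server to be willing to mix, the server must be indifferent between serve Wide and serve Body, which pins down the receiver's mix.
  the server's expected payoff from serve Wide: q·5 + (1−q)·9 = -4q + 9
  the server's expected payoff from serve Body: q·8 + (1−q)·(-3) = 11q - 3
  -4q + 9 = 11q - 3  ⇒  -15q = -12  ⇒  q = 4/5.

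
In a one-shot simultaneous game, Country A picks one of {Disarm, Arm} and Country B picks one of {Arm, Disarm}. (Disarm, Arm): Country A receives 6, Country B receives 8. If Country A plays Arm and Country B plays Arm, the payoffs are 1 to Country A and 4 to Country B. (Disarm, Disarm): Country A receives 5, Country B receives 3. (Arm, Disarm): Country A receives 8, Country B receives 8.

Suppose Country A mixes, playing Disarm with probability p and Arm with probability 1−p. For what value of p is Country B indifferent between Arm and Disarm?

Country B's indifference between Arm and Disarm determines Country A's mixing probability p:
  Country B's expected payoff from Arm: p·8 + (1−p)·4 = 4p + 4
  Country B's expected payoff from Disarm: p·3 + (1−p)·8 = -5p + 8
  4p + 4 = -5p + 8  ⇒  9p = 4  ⇒  p = 4/9.

p = 4/9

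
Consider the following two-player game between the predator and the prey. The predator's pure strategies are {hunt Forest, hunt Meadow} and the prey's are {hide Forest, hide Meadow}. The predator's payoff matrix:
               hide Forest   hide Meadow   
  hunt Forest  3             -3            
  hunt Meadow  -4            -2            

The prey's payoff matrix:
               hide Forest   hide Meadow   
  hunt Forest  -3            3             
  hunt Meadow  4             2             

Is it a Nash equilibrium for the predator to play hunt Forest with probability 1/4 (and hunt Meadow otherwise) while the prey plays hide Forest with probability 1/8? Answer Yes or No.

Yes

Check the prey's indifference given the predator's mix p = 1/4:
  payoff from hide Forest = 9/4; payoff from hide Meadow = 9/4 — equal.
Check the predator's indifference given the prey's mix q = 1/8:
  payoff from hunt Forest = -9/4; payoff from hunt Meadow = -9/4 — equal.
Both players are indifferent, so neither can profitably deviate.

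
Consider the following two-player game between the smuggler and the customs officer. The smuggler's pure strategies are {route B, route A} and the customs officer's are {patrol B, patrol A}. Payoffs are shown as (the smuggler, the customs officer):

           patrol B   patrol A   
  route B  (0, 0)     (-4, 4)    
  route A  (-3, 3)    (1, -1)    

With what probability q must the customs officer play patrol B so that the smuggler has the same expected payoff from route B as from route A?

q = 5/8

For the smuggler to be willing to mix, the smuggler must be indifferent between route B and route A, which pins down the customs officer's mix.
  the smuggler's payoff to route B: q·0 + (1−q)·(-4) = 4q - 4
  the smuggler's payoff to route A: q·(-3) + (1−q)·1 = -4q + 1
  4q - 4 = -4q + 1  ⇒  8q = 5  ⇒  q = 5/8.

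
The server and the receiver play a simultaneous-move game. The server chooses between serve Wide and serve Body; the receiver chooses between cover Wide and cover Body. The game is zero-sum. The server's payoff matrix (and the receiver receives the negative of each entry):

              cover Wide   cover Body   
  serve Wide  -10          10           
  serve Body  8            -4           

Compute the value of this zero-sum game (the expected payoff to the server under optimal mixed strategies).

v = 5/4

The server's indifference between serve Wide and serve Body determines the receiver's mixing probability q:
  the server's expected payoff from serve Wide: q·(-10) + (1−q)·10 = -20q + 10
  the server's expected payoff from serve Body: q·8 + (1−q)·(-4) = 12q - 4
  -20q + 10 = 12q - 4  ⇒  -32q = -14  ⇒  q = 7/16.
The value is the server's expected payoff against this mix (using serve Wide): (7/16)·(-10) + (9/16)·10 = 5/4.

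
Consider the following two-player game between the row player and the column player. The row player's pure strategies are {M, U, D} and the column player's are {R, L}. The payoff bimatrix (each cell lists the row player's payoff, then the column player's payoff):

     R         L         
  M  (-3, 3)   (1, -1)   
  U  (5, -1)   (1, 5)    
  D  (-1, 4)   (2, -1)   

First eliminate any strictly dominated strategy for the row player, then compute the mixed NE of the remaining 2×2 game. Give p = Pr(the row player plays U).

The row player's strategy M is strictly dominated by D: -1 > -3 and 2 > 1. Eliminate M.
The column player's indifference between R and L determines the row player's mixing probability p:
  the column player's payoff to R: p·(-1) + (1−p)·4 = -5p + 4
  the column player's payoff to L: p·5 + (1−p)·(-1) = 6p - 1
  -5p + 4 = 6p - 1  ⇒  -11p = -5  ⇒  p = 5/11.

p = 5/11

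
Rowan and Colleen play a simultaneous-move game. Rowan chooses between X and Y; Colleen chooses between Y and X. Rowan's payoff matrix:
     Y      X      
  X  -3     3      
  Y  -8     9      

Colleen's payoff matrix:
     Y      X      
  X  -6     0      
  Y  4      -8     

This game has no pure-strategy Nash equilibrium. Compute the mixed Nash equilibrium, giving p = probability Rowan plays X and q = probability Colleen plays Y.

Colleen's indifference between Y and X determines Rowan's mixing probability p:
  Colleen's expected payoff from Y: p·(-6) + (1−p)·4 = -10p + 4
  Colleen's expected payoff from X: p·0 + (1−p)·(-8) = 8p - 8
  -10p + 4 = 8p - 8  ⇒  -18p = -12  ⇒  p = 2/3.
Rowan's indifference between X and Y determines Colleen's mixing probability q:
  Rowan's payoff to X: q·(-3) + (1−q)·3 = -6q + 3
  Rowan's payoff to Y: q·(-8) + (1−q)·9 = -17q + 9
  -6q + 3 = -17q + 9  ⇒  11q = 6  ⇒  q = 6/11.

p = 2/3, q = 6/11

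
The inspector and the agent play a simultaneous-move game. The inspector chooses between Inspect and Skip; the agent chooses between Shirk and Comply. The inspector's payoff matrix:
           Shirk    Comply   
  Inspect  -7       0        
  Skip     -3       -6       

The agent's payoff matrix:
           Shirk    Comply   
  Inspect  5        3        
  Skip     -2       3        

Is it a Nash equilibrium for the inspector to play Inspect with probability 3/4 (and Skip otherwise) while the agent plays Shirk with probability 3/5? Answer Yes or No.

Given the inspector's mix p = 3/4, the agent's payoff from Shirk is 13/4 but from Comply is 3. The agent strictly prefers Shirk, so the agent would not mix.
So the proposed profile is not a Nash equilibrium.

No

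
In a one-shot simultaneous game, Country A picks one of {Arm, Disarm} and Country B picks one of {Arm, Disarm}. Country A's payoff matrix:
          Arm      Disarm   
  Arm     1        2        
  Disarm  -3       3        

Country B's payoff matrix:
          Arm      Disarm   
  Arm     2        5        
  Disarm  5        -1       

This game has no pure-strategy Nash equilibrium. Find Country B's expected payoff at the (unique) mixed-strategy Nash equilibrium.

For Country B to be willing to mix, Country B must be indifferent between Arm and Disarm, which pins down Country A's mix.
  Country B's payoff from Arm: p·2 + (1−p)·5 = -3p + 5
  Country B's payoff from Disarm: p·5 + (1−p)·(-1) = 6p - 1
  -3p + 5 = 6p - 1  ⇒  -9p = -6  ⇒  p = 2/3.
At equilibrium Country B is indifferent across columns, so Country B's payoff equals the payoff from Arm: (2/3)·2 + (1/3)·5 = 3.

3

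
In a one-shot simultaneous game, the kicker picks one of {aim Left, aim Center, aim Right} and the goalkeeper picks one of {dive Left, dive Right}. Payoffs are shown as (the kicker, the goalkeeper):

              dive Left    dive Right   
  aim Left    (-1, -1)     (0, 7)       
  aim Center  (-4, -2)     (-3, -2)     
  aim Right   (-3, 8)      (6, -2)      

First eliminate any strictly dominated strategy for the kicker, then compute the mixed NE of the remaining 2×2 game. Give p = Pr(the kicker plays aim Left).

The kicker's strategy aim Center is strictly dominated by aim Left: -1 > -4 and 0 > -3. Eliminate aim Center.
In a mixed equilibrium the goalkeeper is indifferent between dive Left and dive Right; this condition fixes p.
  the goalkeeper's payoff from dive Left: p·(-1) + (1−p)·8 = -9p + 8
  the goalkeeper's payoff from dive Right: p·7 + (1−p)·(-2) = 9p - 2
  -9p + 8 = 9p - 2  ⇒  -18p = -10  ⇒  p = 5/9.

p = 5/9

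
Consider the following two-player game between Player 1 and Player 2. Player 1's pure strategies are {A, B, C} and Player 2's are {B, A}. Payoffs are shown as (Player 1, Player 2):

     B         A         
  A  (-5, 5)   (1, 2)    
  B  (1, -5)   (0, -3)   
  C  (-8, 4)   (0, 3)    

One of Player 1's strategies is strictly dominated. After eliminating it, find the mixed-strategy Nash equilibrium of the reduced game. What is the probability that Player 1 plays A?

Player 1's strategy C is strictly dominated by A: -5 > -8 and 1 > 0. Eliminate C.
Set Player 2's expected payoff from B equal to that from A:
  Player 2's expected payoff from B: p·5 + (1−p)·(-5) = 10p - 5
  Player 2's expected payoff from A: p·2 + (1−p)·(-3) = 5p - 3
  10p - 5 = 5p - 3  ⇒  5p = 2  ⇒  p = 2/5.

p = 2/5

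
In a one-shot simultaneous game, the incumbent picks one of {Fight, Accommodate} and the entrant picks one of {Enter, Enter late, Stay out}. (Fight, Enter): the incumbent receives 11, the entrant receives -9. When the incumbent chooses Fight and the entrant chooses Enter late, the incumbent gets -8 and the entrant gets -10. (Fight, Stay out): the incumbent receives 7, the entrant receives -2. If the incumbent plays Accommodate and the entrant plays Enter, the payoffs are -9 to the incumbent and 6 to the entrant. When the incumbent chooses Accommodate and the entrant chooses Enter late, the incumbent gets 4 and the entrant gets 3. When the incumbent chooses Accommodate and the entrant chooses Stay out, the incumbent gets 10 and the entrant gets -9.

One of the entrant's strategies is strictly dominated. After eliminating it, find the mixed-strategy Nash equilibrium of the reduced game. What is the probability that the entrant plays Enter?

The entrant's strategy Enter late is strictly dominated by Enter: -9 > -10 and 6 > 3. Eliminate Enter late.
The entrant's mix must leave the incumbent indifferent between Fight and Accommodate.
  the incumbent's payoff from Fight: q·11 + (1−q)·7 = 4q + 7
  the incumbent's payoff from Accommodate: q·(-9) + (1−q)·10 = -19q + 10
  4q + 7 = -19q + 10  ⇒  23q = 3  ⇒  q = 3/23.

q = 3/23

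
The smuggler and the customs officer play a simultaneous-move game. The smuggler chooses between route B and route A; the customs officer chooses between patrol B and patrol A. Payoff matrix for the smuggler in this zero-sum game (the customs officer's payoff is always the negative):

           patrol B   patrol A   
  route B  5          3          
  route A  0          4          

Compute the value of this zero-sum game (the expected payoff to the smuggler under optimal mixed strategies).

v = 10/3

Set the smuggler's expected payoff from route B equal to that from route A:
  the smuggler's payoff from route B: q·5 + (1−q)·3 = 2q + 3
  the smuggler's payoff from route A: q·0 + (1−q)·4 = -4q + 4
  2q + 3 = -4q + 4  ⇒  6q = 1  ⇒  q = 1/6.
The value is the smuggler's expected payoff against this mix (using route B): (1/6)·5 + (5/6)·3 = 10/3.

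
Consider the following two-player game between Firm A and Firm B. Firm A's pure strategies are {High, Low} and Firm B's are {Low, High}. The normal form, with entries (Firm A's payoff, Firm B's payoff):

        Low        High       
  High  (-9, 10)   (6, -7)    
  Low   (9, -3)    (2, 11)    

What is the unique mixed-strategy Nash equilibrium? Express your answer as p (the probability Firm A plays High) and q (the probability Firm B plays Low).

Firm A's mix must leave Firm B indifferent between Low and High.
  Firm B's payoff to Low: p·10 + (1−p)·(-3) = 13p - 3
  Firm B's payoff to High: p·(-7) + (1−p)·11 = -18p + 11
  13p - 3 = -18p + 11  ⇒  31p = 14  ⇒  p = 14/31.
For Firm A to be willing to mix, Firm A must be indifferent between High and Low, which pins down Firm B's mix.
  Firm A's payoff to High: q·(-9) + (1−q)·6 = -15q + 6
  Firm A's payoff to Low: q·9 + (1−q)·2 = 7q + 2
  -15q + 6 = 7q + 2  ⇒  -22q = -4  ⇒  q = 2/11.

p = 14/31, q = 2/11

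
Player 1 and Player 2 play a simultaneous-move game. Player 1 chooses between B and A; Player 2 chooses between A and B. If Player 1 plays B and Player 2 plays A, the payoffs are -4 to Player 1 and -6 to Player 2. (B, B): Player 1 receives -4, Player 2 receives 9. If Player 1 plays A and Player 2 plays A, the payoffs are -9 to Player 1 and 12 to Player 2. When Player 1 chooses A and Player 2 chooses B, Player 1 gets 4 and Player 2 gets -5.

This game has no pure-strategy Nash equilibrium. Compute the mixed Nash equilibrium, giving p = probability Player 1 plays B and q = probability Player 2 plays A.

p = 17/32, q = 8/13

Player 1's mix must leave Player 2 indifferent between A and B.
  Player 2's payoff from A: p·(-6) + (1−p)·12 = -18p + 12
  Player 2's payoff from B: p·9 + (1−p)·(-5) = 14p - 5
  -18p + 12 = 14p - 5  ⇒  -32p = -17  ⇒  p = 17/32.
Player 2's mix must leave Player 1 indifferent between B and A.
  Player 1's payoff to B: q·(-4) + (1−q)·(-4) = -4
  Player 1's payoff to A: q·(-9) + (1−q)·4 = -13q + 4
  -4 = -13q + 4  ⇒  13q = 8  ⇒  q = 8/13.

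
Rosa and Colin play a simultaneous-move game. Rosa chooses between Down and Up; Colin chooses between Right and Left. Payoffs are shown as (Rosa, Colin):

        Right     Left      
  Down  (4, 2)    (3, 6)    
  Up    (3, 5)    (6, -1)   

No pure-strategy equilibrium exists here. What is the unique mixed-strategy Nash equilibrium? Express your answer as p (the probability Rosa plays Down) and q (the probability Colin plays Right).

Rosa's mix must leave Colin indifferent between Right and Left.
  Colin's payoff to Right: p·2 + (1−p)·5 = -3p + 5
  Colin's payoff to Left: p·6 + (1−p)·(-1) = 7p - 1
  -3p + 5 = 7p - 1  ⇒  -10p = -6  ⇒  p = 3/5.
For Rosa to be willing to mix, Rosa must be indifferent between Down and Up, which pins down Colin's mix.
  Rosa's payoff from Down: q·4 + (1−q)·3 = q + 3
  Rosa's payoff from Up: q·3 + (1−q)·6 = -3q + 6
  q + 3 = -3q + 6  ⇒  4q = 3  ⇒  q = 3/4.

p = 3/5, q = 3/4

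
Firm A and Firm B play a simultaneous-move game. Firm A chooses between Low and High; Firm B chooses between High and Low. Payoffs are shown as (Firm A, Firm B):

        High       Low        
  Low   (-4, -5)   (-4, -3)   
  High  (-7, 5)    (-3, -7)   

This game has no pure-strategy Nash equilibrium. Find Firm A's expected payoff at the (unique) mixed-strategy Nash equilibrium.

Firm A's indifference between Low and High determines Firm B's mixing probability q:
  Firm A's payoff to Low: q·(-4) + (1−q)·(-4) = -4
  Firm A's payoff to High: q·(-7) + (1−q)·(-3) = -4q - 3
  -4 = -4q - 3  ⇒  4q = 1  ⇒  q = 1/4.
At equilibrium Firm A is indifferent across rows, so Firm A's payoff equals the payoff from Low: (1/4)·(-4) + (3/4)·(-4) = -4.

-4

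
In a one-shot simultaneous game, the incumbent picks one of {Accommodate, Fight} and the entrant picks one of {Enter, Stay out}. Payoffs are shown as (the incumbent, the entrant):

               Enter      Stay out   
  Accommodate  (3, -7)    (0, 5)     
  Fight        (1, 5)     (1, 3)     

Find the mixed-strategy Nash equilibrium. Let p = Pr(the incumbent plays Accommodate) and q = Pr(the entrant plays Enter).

p = 1/7, q = 1/3

The entrant's indifference between Enter and Stay out determines the incumbent's mixing probability p:
  the entrant's payoff from Enter: p·(-7) + (1−p)·5 = -12p + 5
  the entrant's payoff from Stay out: p·5 + (1−p)·3 = 2p + 3
  -12p + 5 = 2p + 3  ⇒  -14p = -2  ⇒  p = 1/7.
Set the incumbent's expected payoff from Accommodate equal to that from Fight:
  the incumbent's expected payoff from Accommodate: q·3 + (1−q)·0 = 3q
  the incumbent's expected payoff from Fight: q·1 + (1−q)·1 = 1
  3q = 1  ⇒  3q = 1  ⇒  q = 1/3.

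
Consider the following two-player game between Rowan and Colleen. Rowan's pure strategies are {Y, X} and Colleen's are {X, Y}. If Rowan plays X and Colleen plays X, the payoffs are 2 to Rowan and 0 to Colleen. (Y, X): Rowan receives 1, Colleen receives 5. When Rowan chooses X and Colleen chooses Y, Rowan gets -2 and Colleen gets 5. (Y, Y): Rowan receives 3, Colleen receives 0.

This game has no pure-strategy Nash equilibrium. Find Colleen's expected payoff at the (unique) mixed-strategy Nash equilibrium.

In a mixed equilibrium Colleen is indifferent between X and Y; this condition fixes p.
  Colleen's payoff from X: p·5 + (1−p)·0 = 5p
  Colleen's payoff from Y: p·0 + (1−p)·5 = -5p + 5
  5p = -5p + 5  ⇒  10p = 5  ⇒  p = 1/2.
At equilibrium Colleen is indifferent across columns, so Colleen's payoff equals the payoff from X: (1/2)·5 + (1/2)·0 = 5/2.

5/2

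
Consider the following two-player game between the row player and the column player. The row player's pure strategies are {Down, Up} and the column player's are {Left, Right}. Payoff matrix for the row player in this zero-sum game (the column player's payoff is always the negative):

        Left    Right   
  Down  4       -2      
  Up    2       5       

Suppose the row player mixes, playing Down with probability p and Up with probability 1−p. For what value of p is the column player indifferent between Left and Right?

p = 1/3

The row player's mix must leave the column player indifferent between Left and Right.
  the column player's payoff to Left: p·(-4) + (1−p)·(-2) = -2p - 2
  the column player's payoff to Right: p·2 + (1−p)·(-5) = 7p - 5
  -2p - 2 = 7p - 5  ⇒  -9p = -3  ⇒  p = 1/3.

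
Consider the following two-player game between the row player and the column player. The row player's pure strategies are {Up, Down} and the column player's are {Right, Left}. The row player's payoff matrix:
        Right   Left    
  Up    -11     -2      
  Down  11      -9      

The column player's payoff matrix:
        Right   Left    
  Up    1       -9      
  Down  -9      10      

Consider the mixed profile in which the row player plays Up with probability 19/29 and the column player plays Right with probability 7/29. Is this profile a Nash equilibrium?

Check the column player's indifference given the row player's mix p = 19/29:
  payoff from Right = -71/29; payoff from Left = -71/29 — equal.
Check the row player's indifference given the column player's mix q = 7/29:
  payoff from Up = -121/29; payoff from Down = -121/29 — equal.
Both players are indifferent, so neither can profitably deviate.

Yes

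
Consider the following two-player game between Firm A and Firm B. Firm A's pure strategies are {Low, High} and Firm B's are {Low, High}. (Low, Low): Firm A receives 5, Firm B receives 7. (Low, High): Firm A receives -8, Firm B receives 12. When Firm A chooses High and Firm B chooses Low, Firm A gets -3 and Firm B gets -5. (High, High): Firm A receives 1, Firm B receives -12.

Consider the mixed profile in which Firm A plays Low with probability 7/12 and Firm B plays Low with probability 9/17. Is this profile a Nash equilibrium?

Check Firm B's indifference given Firm A's mix p = 7/12:
  payoff from Low = 2; payoff from High = 2 — equal.
Check Firm A's indifference given Firm B's mix q = 9/17:
  payoff from Low = -19/17; payoff from High = -19/17 — equal.
Both players are indifferent, so neither can profitably deviate.

Yes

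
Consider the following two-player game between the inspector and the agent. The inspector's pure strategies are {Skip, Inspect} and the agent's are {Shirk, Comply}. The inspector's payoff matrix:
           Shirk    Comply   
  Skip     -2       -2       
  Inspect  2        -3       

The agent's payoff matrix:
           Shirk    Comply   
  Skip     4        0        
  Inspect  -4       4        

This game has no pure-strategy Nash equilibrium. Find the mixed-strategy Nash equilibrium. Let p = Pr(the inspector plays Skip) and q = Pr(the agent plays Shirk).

p = 2/3, q = 1/5

In a mixed equilibrium the agent is indifferent between Shirk and Comply; this condition fixes p.
  the agent's expected payoff from Shirk: p·4 + (1−p)·(-4) = 8p - 4
  the agent's expected payoff from Comply: p·0 + (1−p)·4 = -4p + 4
  8p - 4 = -4p + 4  ⇒  12p = 8  ⇒  p = 2/3.
For the inspector to be willing to mix, the inspector must be indifferent between Skip and Inspect, which pins down the agent's mix.
  the inspector's payoff to Skip: q·(-2) + (1−q)·(-2) = -2
  the inspector's payoff to Inspect: q·2 + (1−q)·(-3) = 5q - 3
  -2 = 5q - 3  ⇒  -5q = -1  ⇒  q = 1/5.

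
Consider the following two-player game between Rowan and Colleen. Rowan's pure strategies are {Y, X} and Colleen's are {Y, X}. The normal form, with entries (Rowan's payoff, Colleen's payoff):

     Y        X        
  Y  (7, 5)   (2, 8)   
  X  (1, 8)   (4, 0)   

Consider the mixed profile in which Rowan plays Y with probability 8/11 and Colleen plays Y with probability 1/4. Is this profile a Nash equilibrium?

Yes

Check Colleen's indifference given Rowan's mix p = 8/11:
  payoff from Y = 64/11; payoff from X = 64/11 — equal.
Check Rowan's indifference given Colleen's mix q = 1/4:
  payoff from Y = 13/4; payoff from X = 13/4 — equal.
Both players are indifferent, so neither can profitably deviate.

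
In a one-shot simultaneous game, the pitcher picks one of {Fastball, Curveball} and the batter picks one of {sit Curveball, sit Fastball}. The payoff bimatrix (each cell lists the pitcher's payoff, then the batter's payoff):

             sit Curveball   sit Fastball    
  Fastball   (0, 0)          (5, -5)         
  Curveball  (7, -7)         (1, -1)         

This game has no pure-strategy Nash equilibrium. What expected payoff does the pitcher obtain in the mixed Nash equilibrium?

35/11

Set the pitcher's expected payoff from Fastball equal to that from Curveball:
  the pitcher's payoff to Fastball: q·0 + (1−q)·5 = -5q + 5
  the pitcher's payoff to Curveball: q·7 + (1−q)·1 = 6q + 1
  -5q + 5 = 6q + 1  ⇒  -11q = -4  ⇒  q = 4/11.
At equilibrium the pitcher is indifferent across rows, so the pitcher's payoff equals the payoff from Fastball: (4/11)·0 + (7/11)·5 = 35/11.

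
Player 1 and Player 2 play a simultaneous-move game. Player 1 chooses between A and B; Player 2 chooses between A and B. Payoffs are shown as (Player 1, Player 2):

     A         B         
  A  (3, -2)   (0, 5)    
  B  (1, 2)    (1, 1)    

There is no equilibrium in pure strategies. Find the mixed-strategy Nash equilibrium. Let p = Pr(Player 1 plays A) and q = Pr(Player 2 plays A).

Set Player 2's expected payoff from A equal to that from B:
  Player 2's payoff from A: p·(-2) + (1−p)·2 = -4p + 2
  Player 2's payoff from B: p·5 + (1−p)·1 = 4p + 1
  -4p + 2 = 4p + 1  ⇒  -8p = -1  ⇒  p = 1/8.
Player 2's mix must leave Player 1 indifferent between A and B.
  Player 1's payoff to A: q·3 + (1−q)·0 = 3q
  Player 1's payoff to B: q·1 + (1−q)·1 = 1
  3q = 1  ⇒  3q = 1  ⇒  q = 1/3.

p = 1/8, q = 1/3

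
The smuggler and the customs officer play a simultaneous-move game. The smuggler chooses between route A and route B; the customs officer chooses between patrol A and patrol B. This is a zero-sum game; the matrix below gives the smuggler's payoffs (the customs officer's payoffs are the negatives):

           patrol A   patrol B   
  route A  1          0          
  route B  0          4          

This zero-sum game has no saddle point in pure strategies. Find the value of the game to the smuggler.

v = 4/5

The customs officer's mix must leave the smuggler indifferent between route A and route B.
  the smuggler's payoff from route A: q·1 + (1−q)·0 = q
  the smuggler's payoff from route B: q·0 + (1−q)·4 = -4q + 4
  q = -4q + 4  ⇒  5q = 4  ⇒  q = 4/5.
The value is the smuggler's expected payoff against this mix (using route A): (4/5)·1 + (1/5)·0 = 4/5.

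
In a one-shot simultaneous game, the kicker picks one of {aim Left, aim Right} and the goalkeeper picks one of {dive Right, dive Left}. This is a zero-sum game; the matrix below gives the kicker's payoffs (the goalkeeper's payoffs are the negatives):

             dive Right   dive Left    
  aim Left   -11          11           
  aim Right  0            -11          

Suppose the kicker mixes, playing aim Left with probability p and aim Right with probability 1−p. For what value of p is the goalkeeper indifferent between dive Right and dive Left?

p = 1/3

The goalkeeper's indifference between dive Right and dive Left determines the kicker's mixing probability p:
  the goalkeeper's expected payoff from dive Right: p·11 + (1−p)·0 = 11p
  the goalkeeper's expected payoff from dive Left: p·(-11) + (1−p)·11 = -22p + 11
  11p = -22p + 11  ⇒  33p = 11  ⇒  p = 1/3.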